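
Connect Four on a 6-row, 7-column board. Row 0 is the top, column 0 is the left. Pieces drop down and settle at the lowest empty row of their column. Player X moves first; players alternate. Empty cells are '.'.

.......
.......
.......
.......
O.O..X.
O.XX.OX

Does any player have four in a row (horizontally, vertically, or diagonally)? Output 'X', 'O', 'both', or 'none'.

none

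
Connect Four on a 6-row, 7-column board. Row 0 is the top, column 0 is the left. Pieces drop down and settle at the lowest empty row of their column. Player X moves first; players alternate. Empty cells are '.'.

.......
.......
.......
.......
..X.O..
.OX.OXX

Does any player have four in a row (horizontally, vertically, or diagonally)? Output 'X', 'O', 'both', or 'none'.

none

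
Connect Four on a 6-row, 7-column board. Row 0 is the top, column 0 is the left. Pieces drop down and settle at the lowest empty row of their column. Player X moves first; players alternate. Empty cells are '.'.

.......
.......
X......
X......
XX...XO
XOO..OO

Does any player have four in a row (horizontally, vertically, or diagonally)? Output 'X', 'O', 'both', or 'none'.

X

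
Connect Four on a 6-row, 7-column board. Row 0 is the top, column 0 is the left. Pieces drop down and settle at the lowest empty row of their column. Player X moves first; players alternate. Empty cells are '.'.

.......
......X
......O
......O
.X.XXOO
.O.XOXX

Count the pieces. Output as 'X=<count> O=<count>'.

X=7 O=6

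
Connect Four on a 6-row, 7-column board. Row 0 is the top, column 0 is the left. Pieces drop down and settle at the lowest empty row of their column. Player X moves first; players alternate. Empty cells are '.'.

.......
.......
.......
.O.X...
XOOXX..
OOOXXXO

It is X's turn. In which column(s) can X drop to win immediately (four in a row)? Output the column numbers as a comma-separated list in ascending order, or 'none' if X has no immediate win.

col 0: drop X → no win
col 1: drop X → no win
col 2: drop X → no win
col 3: drop X → WIN!
col 4: drop X → no win
col 5: drop X → no win
col 6: drop X → no win

Answer: 3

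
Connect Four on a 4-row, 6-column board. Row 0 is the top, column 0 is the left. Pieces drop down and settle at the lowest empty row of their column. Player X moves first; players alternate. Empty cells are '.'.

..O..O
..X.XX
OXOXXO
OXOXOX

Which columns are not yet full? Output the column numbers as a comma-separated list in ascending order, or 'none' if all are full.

col 0: top cell = '.' → open
col 1: top cell = '.' → open
col 2: top cell = 'O' → FULL
col 3: top cell = '.' → open
col 4: top cell = '.' → open
col 5: top cell = 'O' → FULL

Answer: 0,1,3,4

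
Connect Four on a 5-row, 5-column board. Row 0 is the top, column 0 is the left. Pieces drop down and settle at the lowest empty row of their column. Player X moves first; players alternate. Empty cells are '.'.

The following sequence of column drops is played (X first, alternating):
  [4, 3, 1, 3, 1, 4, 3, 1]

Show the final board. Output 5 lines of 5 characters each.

Move 1: X drops in col 4, lands at row 4
Move 2: O drops in col 3, lands at row 4
Move 3: X drops in col 1, lands at row 4
Move 4: O drops in col 3, lands at row 3
Move 5: X drops in col 1, lands at row 3
Move 6: O drops in col 4, lands at row 3
Move 7: X drops in col 3, lands at row 2
Move 8: O drops in col 1, lands at row 2

Answer: .....
.....
.O.X.
.X.OO
.X.OX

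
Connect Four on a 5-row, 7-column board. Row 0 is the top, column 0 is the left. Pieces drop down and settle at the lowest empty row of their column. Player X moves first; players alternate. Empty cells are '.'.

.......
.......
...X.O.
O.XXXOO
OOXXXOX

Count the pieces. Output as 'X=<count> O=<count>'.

X=8 O=7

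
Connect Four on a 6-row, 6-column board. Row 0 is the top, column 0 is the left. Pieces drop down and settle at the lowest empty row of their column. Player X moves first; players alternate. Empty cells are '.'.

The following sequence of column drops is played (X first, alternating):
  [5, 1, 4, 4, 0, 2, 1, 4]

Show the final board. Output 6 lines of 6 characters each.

Move 1: X drops in col 5, lands at row 5
Move 2: O drops in col 1, lands at row 5
Move 3: X drops in col 4, lands at row 5
Move 4: O drops in col 4, lands at row 4
Move 5: X drops in col 0, lands at row 5
Move 6: O drops in col 2, lands at row 5
Move 7: X drops in col 1, lands at row 4
Move 8: O drops in col 4, lands at row 3

Answer: ......
......
......
....O.
.X..O.
XOO.XX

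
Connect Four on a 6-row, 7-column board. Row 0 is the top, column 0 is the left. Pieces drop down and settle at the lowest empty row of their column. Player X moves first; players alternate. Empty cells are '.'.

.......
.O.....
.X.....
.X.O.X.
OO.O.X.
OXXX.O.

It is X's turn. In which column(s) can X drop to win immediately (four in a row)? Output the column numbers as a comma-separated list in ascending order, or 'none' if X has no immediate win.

col 0: drop X → no win
col 1: drop X → no win
col 2: drop X → no win
col 3: drop X → no win
col 4: drop X → WIN!
col 5: drop X → no win
col 6: drop X → no win

Answer: 4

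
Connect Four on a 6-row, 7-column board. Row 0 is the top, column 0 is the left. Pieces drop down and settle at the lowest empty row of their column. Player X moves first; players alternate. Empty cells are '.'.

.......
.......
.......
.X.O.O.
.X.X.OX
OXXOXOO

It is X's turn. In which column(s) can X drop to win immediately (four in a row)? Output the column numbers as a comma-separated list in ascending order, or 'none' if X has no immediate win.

Answer: 1

Derivation:
col 0: drop X → no win
col 1: drop X → WIN!
col 2: drop X → no win
col 3: drop X → no win
col 4: drop X → no win
col 5: drop X → no win
col 6: drop X → no win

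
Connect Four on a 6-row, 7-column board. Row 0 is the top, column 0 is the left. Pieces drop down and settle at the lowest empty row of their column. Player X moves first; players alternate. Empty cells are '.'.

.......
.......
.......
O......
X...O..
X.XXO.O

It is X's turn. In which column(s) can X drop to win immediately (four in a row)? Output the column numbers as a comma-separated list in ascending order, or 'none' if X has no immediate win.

col 0: drop X → no win
col 1: drop X → WIN!
col 2: drop X → no win
col 3: drop X → no win
col 4: drop X → no win
col 5: drop X → no win
col 6: drop X → no win

Answer: 1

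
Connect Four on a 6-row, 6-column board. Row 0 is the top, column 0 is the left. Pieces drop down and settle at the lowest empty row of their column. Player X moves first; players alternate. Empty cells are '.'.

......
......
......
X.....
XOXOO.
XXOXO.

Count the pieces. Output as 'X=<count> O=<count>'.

X=6 O=5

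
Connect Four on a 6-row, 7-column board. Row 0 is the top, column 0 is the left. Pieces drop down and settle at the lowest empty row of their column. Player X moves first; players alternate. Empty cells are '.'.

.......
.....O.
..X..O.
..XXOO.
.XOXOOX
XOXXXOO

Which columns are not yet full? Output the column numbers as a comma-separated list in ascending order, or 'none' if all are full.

Answer: 0,1,2,3,4,5,6

Derivation:
col 0: top cell = '.' → open
col 1: top cell = '.' → open
col 2: top cell = '.' → open
col 3: top cell = '.' → open
col 4: top cell = '.' → open
col 5: top cell = '.' → open
col 6: top cell = '.' → open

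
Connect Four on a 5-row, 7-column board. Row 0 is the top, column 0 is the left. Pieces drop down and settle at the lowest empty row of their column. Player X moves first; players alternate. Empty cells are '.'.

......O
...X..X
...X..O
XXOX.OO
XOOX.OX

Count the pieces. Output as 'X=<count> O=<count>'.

X=9 O=8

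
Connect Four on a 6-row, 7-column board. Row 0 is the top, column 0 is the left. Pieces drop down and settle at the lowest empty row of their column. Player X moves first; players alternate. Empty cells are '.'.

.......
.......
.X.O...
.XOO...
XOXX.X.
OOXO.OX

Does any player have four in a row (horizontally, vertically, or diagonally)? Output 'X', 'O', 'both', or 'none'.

O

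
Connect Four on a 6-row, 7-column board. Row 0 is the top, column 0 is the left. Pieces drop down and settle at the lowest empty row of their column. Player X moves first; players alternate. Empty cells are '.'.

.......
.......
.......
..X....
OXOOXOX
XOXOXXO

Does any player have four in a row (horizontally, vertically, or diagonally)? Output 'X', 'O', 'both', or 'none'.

none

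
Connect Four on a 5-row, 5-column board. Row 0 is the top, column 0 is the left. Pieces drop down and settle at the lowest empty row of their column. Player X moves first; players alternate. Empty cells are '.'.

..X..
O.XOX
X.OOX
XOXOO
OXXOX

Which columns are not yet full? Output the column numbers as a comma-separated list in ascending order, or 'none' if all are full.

col 0: top cell = '.' → open
col 1: top cell = '.' → open
col 2: top cell = 'X' → FULL
col 3: top cell = '.' → open
col 4: top cell = '.' → open

Answer: 0,1,3,4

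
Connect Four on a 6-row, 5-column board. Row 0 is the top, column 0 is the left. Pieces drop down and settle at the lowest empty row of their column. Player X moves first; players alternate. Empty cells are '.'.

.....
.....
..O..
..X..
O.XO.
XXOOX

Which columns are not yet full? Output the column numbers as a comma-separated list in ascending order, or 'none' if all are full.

col 0: top cell = '.' → open
col 1: top cell = '.' → open
col 2: top cell = '.' → open
col 3: top cell = '.' → open
col 4: top cell = '.' → open

Answer: 0,1,2,3,4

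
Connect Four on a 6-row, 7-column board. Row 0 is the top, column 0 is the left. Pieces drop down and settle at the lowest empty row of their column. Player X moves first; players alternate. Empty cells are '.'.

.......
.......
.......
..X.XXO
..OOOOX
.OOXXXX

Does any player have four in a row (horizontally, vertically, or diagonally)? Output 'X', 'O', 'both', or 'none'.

both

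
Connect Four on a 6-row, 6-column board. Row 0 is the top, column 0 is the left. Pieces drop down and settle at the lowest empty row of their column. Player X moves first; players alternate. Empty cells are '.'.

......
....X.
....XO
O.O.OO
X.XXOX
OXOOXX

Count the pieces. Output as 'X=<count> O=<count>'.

X=9 O=9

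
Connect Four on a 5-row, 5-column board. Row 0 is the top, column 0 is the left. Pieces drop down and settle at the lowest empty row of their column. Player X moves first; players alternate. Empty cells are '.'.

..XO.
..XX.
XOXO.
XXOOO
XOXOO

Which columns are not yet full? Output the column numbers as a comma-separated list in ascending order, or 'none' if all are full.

col 0: top cell = '.' → open
col 1: top cell = '.' → open
col 2: top cell = 'X' → FULL
col 3: top cell = 'O' → FULL
col 4: top cell = '.' → open

Answer: 0,1,4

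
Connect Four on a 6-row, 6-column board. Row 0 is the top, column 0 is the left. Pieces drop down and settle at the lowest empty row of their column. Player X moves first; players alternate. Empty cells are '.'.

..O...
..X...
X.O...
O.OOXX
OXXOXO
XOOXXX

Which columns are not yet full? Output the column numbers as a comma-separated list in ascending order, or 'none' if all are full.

Answer: 0,1,3,4,5

Derivation:
col 0: top cell = '.' → open
col 1: top cell = '.' → open
col 2: top cell = 'O' → FULL
col 3: top cell = '.' → open
col 4: top cell = '.' → open
col 5: top cell = '.' → open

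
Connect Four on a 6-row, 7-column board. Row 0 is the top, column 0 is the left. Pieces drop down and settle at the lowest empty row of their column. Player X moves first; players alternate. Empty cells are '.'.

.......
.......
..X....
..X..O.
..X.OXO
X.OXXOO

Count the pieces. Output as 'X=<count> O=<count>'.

X=7 O=6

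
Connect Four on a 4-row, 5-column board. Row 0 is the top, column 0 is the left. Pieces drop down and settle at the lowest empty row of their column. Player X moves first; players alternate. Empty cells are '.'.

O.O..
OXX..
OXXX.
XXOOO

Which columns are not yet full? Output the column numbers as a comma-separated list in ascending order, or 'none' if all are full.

Answer: 1,3,4

Derivation:
col 0: top cell = 'O' → FULL
col 1: top cell = '.' → open
col 2: top cell = 'O' → FULL
col 3: top cell = '.' → open
col 4: top cell = '.' → open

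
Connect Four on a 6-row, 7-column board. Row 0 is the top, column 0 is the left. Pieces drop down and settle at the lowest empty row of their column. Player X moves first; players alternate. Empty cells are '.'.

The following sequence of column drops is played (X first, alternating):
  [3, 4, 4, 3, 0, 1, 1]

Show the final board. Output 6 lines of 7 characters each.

Move 1: X drops in col 3, lands at row 5
Move 2: O drops in col 4, lands at row 5
Move 3: X drops in col 4, lands at row 4
Move 4: O drops in col 3, lands at row 4
Move 5: X drops in col 0, lands at row 5
Move 6: O drops in col 1, lands at row 5
Move 7: X drops in col 1, lands at row 4

Answer: .......
.......
.......
.......
.X.OX..
XO.XO..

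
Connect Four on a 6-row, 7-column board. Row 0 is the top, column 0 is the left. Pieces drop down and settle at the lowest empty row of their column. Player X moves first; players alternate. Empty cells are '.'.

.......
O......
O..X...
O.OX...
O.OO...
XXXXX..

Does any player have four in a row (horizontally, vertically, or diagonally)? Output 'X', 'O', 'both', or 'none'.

both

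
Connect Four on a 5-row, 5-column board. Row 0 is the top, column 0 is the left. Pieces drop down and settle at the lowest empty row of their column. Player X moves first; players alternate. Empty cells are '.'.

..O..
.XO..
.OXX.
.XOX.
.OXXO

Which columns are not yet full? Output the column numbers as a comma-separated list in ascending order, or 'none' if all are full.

col 0: top cell = '.' → open
col 1: top cell = '.' → open
col 2: top cell = 'O' → FULL
col 3: top cell = '.' → open
col 4: top cell = '.' → open

Answer: 0,1,3,4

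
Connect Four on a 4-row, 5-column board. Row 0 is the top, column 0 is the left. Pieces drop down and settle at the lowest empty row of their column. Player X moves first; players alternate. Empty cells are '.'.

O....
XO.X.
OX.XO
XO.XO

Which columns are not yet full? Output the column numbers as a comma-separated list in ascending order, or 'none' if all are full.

Answer: 1,2,3,4

Derivation:
col 0: top cell = 'O' → FULL
col 1: top cell = '.' → open
col 2: top cell = '.' → open
col 3: top cell = '.' → open
col 4: top cell = '.' → open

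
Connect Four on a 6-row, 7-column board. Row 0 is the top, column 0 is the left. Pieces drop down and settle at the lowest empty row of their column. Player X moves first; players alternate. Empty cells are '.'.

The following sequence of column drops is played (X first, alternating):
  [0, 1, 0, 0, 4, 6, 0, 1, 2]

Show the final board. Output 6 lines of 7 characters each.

Answer: .......
.......
X......
O......
XO.....
XOX.X.O

Derivation:
Move 1: X drops in col 0, lands at row 5
Move 2: O drops in col 1, lands at row 5
Move 3: X drops in col 0, lands at row 4
Move 4: O drops in col 0, lands at row 3
Move 5: X drops in col 4, lands at row 5
Move 6: O drops in col 6, lands at row 5
Move 7: X drops in col 0, lands at row 2
Move 8: O drops in col 1, lands at row 4
Move 9: X drops in col 2, lands at row 5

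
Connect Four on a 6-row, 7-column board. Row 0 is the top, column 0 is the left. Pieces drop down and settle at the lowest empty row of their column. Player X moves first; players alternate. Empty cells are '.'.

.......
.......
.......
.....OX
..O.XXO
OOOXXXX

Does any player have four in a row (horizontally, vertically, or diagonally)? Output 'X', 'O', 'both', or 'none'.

X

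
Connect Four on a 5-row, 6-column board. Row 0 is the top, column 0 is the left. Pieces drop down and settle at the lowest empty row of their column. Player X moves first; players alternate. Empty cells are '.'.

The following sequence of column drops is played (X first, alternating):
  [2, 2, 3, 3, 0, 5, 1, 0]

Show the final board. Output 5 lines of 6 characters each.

Answer: ......
......
......
O.OO..
XXXX.O

Derivation:
Move 1: X drops in col 2, lands at row 4
Move 2: O drops in col 2, lands at row 3
Move 3: X drops in col 3, lands at row 4
Move 4: O drops in col 3, lands at row 3
Move 5: X drops in col 0, lands at row 4
Move 6: O drops in col 5, lands at row 4
Move 7: X drops in col 1, lands at row 4
Move 8: O drops in col 0, lands at row 3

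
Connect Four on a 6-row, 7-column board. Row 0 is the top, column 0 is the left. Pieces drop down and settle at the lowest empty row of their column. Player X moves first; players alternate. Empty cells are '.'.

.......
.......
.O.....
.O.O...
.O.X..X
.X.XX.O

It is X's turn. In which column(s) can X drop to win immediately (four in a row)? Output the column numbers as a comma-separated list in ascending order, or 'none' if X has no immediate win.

Answer: 2

Derivation:
col 0: drop X → no win
col 1: drop X → no win
col 2: drop X → WIN!
col 3: drop X → no win
col 4: drop X → no win
col 5: drop X → no win
col 6: drop X → no win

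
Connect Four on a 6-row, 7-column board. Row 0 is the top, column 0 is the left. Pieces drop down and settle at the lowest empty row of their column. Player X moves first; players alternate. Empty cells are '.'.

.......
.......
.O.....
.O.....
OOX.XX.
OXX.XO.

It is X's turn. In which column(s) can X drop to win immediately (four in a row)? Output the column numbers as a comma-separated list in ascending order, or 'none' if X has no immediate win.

Answer: 3

Derivation:
col 0: drop X → no win
col 1: drop X → no win
col 2: drop X → no win
col 3: drop X → WIN!
col 4: drop X → no win
col 5: drop X → no win
col 6: drop X → no win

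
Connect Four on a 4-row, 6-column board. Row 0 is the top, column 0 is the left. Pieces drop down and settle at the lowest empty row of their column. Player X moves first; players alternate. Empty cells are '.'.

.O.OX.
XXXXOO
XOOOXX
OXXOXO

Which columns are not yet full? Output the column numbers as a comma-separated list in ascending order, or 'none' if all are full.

Answer: 0,2,5

Derivation:
col 0: top cell = '.' → open
col 1: top cell = 'O' → FULL
col 2: top cell = '.' → open
col 3: top cell = 'O' → FULL
col 4: top cell = 'X' → FULL
col 5: top cell = '.' → open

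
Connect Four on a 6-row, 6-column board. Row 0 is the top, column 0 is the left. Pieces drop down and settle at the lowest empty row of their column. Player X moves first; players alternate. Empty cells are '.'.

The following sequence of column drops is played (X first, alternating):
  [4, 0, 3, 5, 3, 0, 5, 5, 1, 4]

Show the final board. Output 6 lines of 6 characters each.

Answer: ......
......
......
.....O
O..XOX
OX.XXO

Derivation:
Move 1: X drops in col 4, lands at row 5
Move 2: O drops in col 0, lands at row 5
Move 3: X drops in col 3, lands at row 5
Move 4: O drops in col 5, lands at row 5
Move 5: X drops in col 3, lands at row 4
Move 6: O drops in col 0, lands at row 4
Move 7: X drops in col 5, lands at row 4
Move 8: O drops in col 5, lands at row 3
Move 9: X drops in col 1, lands at row 5
Move 10: O drops in col 4, lands at row 4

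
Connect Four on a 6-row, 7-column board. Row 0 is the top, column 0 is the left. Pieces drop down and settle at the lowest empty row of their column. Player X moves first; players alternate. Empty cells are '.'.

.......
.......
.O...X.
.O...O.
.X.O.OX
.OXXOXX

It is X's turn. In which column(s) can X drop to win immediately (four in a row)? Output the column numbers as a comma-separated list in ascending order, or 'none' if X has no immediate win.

col 0: drop X → no win
col 1: drop X → no win
col 2: drop X → no win
col 3: drop X → no win
col 4: drop X → no win
col 5: drop X → no win
col 6: drop X → no win

Answer: none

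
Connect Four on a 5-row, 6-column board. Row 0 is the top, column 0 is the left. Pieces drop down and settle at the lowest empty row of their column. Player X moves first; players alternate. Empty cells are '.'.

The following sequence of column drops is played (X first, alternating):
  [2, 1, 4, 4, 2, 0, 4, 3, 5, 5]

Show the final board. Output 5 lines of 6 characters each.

Answer: ......
......
....X.
..X.OO
OOXOXX

Derivation:
Move 1: X drops in col 2, lands at row 4
Move 2: O drops in col 1, lands at row 4
Move 3: X drops in col 4, lands at row 4
Move 4: O drops in col 4, lands at row 3
Move 5: X drops in col 2, lands at row 3
Move 6: O drops in col 0, lands at row 4
Move 7: X drops in col 4, lands at row 2
Move 8: O drops in col 3, lands at row 4
Move 9: X drops in col 5, lands at row 4
Move 10: O drops in col 5, lands at row 3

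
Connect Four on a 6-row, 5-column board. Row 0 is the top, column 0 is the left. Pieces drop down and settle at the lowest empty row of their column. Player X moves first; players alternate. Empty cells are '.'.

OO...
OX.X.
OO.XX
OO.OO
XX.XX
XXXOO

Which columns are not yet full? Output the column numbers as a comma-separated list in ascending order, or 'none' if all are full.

Answer: 2,3,4

Derivation:
col 0: top cell = 'O' → FULL
col 1: top cell = 'O' → FULL
col 2: top cell = '.' → open
col 3: top cell = '.' → open
col 4: top cell = '.' → open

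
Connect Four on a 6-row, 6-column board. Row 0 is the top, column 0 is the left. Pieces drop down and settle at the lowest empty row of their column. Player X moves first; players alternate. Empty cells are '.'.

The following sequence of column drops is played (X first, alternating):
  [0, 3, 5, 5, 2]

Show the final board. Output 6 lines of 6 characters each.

Move 1: X drops in col 0, lands at row 5
Move 2: O drops in col 3, lands at row 5
Move 3: X drops in col 5, lands at row 5
Move 4: O drops in col 5, lands at row 4
Move 5: X drops in col 2, lands at row 5

Answer: ......
......
......
......
.....O
X.XO.X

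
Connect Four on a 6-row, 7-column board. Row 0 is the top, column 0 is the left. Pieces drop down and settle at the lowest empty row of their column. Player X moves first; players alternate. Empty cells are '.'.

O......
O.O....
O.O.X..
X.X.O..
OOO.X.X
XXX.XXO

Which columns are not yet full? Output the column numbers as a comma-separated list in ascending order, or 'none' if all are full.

col 0: top cell = 'O' → FULL
col 1: top cell = '.' → open
col 2: top cell = '.' → open
col 3: top cell = '.' → open
col 4: top cell = '.' → open
col 5: top cell = '.' → open
col 6: top cell = '.' → open

Answer: 1,2,3,4,5,6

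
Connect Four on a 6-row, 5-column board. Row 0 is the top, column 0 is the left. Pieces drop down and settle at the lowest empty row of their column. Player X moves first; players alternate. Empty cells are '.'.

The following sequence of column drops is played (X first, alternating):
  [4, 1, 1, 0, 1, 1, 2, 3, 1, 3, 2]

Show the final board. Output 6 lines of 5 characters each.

Move 1: X drops in col 4, lands at row 5
Move 2: O drops in col 1, lands at row 5
Move 3: X drops in col 1, lands at row 4
Move 4: O drops in col 0, lands at row 5
Move 5: X drops in col 1, lands at row 3
Move 6: O drops in col 1, lands at row 2
Move 7: X drops in col 2, lands at row 5
Move 8: O drops in col 3, lands at row 5
Move 9: X drops in col 1, lands at row 1
Move 10: O drops in col 3, lands at row 4
Move 11: X drops in col 2, lands at row 4

Answer: .....
.X...
.O...
.X...
.XXO.
OOXOX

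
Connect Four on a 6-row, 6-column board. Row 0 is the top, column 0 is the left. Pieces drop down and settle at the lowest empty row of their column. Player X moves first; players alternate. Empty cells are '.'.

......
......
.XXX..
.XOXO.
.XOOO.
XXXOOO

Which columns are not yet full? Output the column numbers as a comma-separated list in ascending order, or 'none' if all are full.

col 0: top cell = '.' → open
col 1: top cell = '.' → open
col 2: top cell = '.' → open
col 3: top cell = '.' → open
col 4: top cell = '.' → open
col 5: top cell = '.' → open

Answer: 0,1,2,3,4,5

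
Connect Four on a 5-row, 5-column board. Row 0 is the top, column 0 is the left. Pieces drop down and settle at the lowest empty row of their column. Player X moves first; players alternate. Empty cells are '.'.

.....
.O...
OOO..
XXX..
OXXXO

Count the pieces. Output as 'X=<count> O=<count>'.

X=6 O=6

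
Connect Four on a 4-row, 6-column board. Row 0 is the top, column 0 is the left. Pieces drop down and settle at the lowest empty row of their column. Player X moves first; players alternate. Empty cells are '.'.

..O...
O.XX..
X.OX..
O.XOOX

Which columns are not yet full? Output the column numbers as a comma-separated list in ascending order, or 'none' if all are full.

Answer: 0,1,3,4,5

Derivation:
col 0: top cell = '.' → open
col 1: top cell = '.' → open
col 2: top cell = 'O' → FULL
col 3: top cell = '.' → open
col 4: top cell = '.' → open
col 5: top cell = '.' → open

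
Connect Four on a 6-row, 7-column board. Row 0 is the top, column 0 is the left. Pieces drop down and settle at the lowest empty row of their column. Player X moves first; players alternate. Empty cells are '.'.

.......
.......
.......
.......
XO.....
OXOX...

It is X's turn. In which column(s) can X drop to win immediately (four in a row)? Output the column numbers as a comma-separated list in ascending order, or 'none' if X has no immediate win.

col 0: drop X → no win
col 1: drop X → no win
col 2: drop X → no win
col 3: drop X → no win
col 4: drop X → no win
col 5: drop X → no win
col 6: drop X → no win

Answer: none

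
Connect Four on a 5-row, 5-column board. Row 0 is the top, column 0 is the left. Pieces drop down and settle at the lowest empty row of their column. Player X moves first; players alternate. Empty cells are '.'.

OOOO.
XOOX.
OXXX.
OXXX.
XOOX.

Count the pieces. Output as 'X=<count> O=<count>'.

X=10 O=10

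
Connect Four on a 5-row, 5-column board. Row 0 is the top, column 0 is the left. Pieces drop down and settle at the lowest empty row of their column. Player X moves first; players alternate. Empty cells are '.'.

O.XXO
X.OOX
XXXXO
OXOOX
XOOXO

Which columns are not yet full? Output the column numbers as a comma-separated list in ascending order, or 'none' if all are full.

Answer: 1

Derivation:
col 0: top cell = 'O' → FULL
col 1: top cell = '.' → open
col 2: top cell = 'X' → FULL
col 3: top cell = 'X' → FULL
col 4: top cell = 'O' → FULL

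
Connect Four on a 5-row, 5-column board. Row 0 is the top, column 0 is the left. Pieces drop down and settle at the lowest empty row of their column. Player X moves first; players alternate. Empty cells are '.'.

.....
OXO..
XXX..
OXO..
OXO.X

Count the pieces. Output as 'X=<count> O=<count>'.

X=7 O=6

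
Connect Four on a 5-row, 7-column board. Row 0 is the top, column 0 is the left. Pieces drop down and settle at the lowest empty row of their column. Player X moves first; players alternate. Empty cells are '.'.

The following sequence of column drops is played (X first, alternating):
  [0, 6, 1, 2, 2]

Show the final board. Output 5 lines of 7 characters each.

Move 1: X drops in col 0, lands at row 4
Move 2: O drops in col 6, lands at row 4
Move 3: X drops in col 1, lands at row 4
Move 4: O drops in col 2, lands at row 4
Move 5: X drops in col 2, lands at row 3

Answer: .......
.......
.......
..X....
XXO...O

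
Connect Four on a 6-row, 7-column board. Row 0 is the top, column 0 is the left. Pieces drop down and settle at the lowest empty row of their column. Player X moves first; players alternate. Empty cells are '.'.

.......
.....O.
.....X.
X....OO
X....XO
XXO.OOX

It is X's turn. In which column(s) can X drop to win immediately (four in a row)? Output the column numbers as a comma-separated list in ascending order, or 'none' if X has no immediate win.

col 0: drop X → WIN!
col 1: drop X → no win
col 2: drop X → no win
col 3: drop X → no win
col 4: drop X → no win
col 5: drop X → no win
col 6: drop X → no win

Answer: 0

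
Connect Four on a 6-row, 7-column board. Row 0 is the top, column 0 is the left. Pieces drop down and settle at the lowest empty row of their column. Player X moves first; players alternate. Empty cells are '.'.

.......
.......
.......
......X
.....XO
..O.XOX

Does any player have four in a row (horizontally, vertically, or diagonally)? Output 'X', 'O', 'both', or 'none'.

none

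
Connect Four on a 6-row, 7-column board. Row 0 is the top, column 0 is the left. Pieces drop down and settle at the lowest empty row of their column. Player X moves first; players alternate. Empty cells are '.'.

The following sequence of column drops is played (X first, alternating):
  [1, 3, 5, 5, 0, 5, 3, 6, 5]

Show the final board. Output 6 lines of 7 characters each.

Answer: .......
.......
.....X.
.....O.
...X.O.
XX.O.XO

Derivation:
Move 1: X drops in col 1, lands at row 5
Move 2: O drops in col 3, lands at row 5
Move 3: X drops in col 5, lands at row 5
Move 4: O drops in col 5, lands at row 4
Move 5: X drops in col 0, lands at row 5
Move 6: O drops in col 5, lands at row 3
Move 7: X drops in col 3, lands at row 4
Move 8: O drops in col 6, lands at row 5
Move 9: X drops in col 5, lands at row 2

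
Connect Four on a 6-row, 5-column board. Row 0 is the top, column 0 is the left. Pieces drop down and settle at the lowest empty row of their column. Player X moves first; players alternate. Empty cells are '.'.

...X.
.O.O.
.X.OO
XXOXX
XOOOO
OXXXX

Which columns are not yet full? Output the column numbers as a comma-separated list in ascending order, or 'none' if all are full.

col 0: top cell = '.' → open
col 1: top cell = '.' → open
col 2: top cell = '.' → open
col 3: top cell = 'X' → FULL
col 4: top cell = '.' → open

Answer: 0,1,2,4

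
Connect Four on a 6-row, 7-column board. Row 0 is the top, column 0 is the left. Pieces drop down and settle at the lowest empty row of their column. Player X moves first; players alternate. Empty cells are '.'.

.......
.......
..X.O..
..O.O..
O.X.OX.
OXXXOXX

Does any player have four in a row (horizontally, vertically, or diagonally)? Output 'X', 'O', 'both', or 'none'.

O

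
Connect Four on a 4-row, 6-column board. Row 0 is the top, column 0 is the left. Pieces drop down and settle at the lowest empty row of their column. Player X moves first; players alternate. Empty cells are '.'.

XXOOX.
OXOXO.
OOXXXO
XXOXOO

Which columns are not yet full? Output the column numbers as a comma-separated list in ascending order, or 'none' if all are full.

col 0: top cell = 'X' → FULL
col 1: top cell = 'X' → FULL
col 2: top cell = 'O' → FULL
col 3: top cell = 'O' → FULL
col 4: top cell = 'X' → FULL
col 5: top cell = '.' → open

Answer: 5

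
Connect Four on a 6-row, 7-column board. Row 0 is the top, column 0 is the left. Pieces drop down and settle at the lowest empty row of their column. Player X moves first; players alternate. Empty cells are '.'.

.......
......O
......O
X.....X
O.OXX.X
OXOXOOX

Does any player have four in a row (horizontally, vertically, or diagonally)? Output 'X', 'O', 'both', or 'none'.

none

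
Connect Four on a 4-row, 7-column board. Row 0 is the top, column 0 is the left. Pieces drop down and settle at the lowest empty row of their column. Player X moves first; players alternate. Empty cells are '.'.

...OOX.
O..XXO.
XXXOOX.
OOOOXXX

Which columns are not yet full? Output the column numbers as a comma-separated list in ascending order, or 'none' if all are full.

col 0: top cell = '.' → open
col 1: top cell = '.' → open
col 2: top cell = '.' → open
col 3: top cell = 'O' → FULL
col 4: top cell = 'O' → FULL
col 5: top cell = 'X' → FULL
col 6: top cell = '.' → open

Answer: 0,1,2,6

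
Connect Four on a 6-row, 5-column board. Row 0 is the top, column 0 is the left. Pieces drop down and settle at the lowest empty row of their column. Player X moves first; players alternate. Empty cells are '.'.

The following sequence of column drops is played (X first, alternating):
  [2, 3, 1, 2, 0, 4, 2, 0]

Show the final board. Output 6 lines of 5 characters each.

Move 1: X drops in col 2, lands at row 5
Move 2: O drops in col 3, lands at row 5
Move 3: X drops in col 1, lands at row 5
Move 4: O drops in col 2, lands at row 4
Move 5: X drops in col 0, lands at row 5
Move 6: O drops in col 4, lands at row 5
Move 7: X drops in col 2, lands at row 3
Move 8: O drops in col 0, lands at row 4

Answer: .....
.....
.....
..X..
O.O..
XXXOO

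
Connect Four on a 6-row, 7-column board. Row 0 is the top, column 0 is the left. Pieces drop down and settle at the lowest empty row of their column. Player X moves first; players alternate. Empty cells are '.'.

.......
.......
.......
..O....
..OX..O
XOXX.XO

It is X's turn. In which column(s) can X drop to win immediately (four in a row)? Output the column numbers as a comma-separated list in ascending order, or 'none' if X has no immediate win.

col 0: drop X → no win
col 1: drop X → no win
col 2: drop X → no win
col 3: drop X → no win
col 4: drop X → WIN!
col 5: drop X → no win
col 6: drop X → no win

Answer: 4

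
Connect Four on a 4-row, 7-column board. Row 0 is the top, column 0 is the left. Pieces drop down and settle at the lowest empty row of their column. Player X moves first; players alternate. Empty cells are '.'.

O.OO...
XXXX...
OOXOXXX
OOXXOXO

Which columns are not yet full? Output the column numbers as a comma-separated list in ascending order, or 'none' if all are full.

col 0: top cell = 'O' → FULL
col 1: top cell = '.' → open
col 2: top cell = 'O' → FULL
col 3: top cell = 'O' → FULL
col 4: top cell = '.' → open
col 5: top cell = '.' → open
col 6: top cell = '.' → open

Answer: 1,4,5,6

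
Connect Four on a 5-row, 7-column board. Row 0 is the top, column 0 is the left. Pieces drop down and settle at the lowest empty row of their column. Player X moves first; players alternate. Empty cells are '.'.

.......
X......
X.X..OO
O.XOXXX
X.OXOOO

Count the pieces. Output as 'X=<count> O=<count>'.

X=9 O=8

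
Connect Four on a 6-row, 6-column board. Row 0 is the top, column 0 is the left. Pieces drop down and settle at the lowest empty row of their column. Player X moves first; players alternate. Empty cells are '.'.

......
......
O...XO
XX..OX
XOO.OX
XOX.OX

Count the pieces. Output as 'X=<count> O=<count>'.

X=9 O=8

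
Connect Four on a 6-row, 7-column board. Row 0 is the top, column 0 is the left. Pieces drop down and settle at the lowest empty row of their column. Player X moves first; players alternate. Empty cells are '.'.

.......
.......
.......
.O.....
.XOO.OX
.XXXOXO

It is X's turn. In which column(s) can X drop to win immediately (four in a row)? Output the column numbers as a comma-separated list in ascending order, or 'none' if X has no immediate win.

Answer: 0

Derivation:
col 0: drop X → WIN!
col 1: drop X → no win
col 2: drop X → no win
col 3: drop X → no win
col 4: drop X → no win
col 5: drop X → no win
col 6: drop X → no win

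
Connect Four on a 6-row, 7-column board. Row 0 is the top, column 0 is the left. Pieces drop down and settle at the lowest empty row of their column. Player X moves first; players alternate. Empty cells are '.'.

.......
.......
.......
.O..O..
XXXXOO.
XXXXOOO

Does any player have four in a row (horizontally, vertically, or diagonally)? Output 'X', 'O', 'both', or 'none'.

X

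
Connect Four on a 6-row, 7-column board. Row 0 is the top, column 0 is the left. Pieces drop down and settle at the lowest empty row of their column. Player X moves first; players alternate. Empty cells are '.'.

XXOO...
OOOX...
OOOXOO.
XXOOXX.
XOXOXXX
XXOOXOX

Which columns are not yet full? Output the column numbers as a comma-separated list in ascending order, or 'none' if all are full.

col 0: top cell = 'X' → FULL
col 1: top cell = 'X' → FULL
col 2: top cell = 'O' → FULL
col 3: top cell = 'O' → FULL
col 4: top cell = '.' → open
col 5: top cell = '.' → open
col 6: top cell = '.' → open

Answer: 4,5,6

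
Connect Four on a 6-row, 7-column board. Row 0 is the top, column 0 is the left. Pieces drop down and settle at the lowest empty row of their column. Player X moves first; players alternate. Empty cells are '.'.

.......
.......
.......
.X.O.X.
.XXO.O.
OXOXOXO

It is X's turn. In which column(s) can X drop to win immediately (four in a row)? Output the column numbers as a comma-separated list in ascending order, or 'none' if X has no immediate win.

Answer: 1

Derivation:
col 0: drop X → no win
col 1: drop X → WIN!
col 2: drop X → no win
col 3: drop X → no win
col 4: drop X → no win
col 5: drop X → no win
col 6: drop X → no win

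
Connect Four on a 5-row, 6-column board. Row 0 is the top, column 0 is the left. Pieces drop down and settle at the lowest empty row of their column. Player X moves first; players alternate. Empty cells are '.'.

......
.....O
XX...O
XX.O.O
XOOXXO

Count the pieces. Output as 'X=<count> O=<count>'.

X=7 O=7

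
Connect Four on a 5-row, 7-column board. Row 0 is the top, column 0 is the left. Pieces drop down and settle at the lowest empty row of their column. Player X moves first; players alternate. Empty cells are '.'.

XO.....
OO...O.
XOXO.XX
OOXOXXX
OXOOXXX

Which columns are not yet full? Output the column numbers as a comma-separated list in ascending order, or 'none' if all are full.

Answer: 2,3,4,5,6

Derivation:
col 0: top cell = 'X' → FULL
col 1: top cell = 'O' → FULL
col 2: top cell = '.' → open
col 3: top cell = '.' → open
col 4: top cell = '.' → open
col 5: top cell = '.' → open
col 6: top cell = '.' → open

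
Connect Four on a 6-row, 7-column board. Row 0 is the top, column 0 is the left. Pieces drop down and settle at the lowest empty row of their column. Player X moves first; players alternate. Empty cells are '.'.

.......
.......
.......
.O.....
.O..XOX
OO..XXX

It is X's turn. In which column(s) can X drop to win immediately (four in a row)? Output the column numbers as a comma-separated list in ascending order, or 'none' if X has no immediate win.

col 0: drop X → no win
col 1: drop X → no win
col 2: drop X → no win
col 3: drop X → WIN!
col 4: drop X → no win
col 5: drop X → no win
col 6: drop X → no win

Answer: 3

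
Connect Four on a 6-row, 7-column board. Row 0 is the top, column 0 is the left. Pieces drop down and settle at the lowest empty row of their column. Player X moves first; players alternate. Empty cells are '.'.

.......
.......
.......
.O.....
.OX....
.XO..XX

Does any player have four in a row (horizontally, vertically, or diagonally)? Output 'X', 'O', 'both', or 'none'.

none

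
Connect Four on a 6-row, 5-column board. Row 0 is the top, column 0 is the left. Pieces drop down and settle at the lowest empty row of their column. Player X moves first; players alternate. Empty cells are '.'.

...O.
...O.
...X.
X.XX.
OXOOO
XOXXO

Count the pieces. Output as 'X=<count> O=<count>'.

X=8 O=8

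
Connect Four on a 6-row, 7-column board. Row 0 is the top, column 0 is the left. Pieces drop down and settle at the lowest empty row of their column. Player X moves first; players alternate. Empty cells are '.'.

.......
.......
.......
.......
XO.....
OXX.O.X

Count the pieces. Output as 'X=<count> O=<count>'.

X=4 O=3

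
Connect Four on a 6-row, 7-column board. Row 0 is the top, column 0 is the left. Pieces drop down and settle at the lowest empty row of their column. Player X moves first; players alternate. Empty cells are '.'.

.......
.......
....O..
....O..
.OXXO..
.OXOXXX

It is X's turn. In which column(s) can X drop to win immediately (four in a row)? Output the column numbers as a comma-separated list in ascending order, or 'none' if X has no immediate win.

Answer: none

Derivation:
col 0: drop X → no win
col 1: drop X → no win
col 2: drop X → no win
col 3: drop X → no win
col 4: drop X → no win
col 5: drop X → no win
col 6: drop X → no win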